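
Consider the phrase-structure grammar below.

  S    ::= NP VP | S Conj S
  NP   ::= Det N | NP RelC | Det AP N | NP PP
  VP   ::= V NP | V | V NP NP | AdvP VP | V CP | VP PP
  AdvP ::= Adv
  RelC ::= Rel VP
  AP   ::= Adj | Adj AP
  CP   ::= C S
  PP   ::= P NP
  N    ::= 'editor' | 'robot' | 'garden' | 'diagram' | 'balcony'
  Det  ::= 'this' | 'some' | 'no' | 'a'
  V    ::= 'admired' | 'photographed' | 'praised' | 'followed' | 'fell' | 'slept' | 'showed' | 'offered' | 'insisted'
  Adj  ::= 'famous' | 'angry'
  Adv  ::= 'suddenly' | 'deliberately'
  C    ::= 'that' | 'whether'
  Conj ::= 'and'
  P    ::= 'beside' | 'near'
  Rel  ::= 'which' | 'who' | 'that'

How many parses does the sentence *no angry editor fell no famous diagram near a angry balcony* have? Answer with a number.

2

The two bracketings:
[S [NP [Det no] [AP [Adj angry]] [N editor]] [VP [V fell] [NP [NP [Det no] [AP [Adj famous]] [N diagram]] [PP [P near] [NP [Det a] [AP [Adj angry]] [N balcony]]]]]]
[S [NP [Det no] [AP [Adj angry]] [N editor]] [VP [VP [V fell] [NP [Det no] [AP [Adj famous]] [N diagram]]] [PP [P near] [NP [Det a] [AP [Adj angry]] [N balcony]]]]]
The difference turns on whether NP → NP PP is used at the relevant span, versus an alternative expansion of NP.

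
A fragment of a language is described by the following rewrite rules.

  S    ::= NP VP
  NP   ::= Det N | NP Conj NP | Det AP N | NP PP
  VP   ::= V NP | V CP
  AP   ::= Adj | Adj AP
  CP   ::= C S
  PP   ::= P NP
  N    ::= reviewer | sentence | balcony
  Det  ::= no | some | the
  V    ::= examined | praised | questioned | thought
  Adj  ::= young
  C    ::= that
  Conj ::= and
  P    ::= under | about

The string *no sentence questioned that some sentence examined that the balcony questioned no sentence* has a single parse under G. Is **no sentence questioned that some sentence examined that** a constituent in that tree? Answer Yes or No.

[S [NP [Det no] [N sentence]] [VP [V questioned] [CP [C that] [S [NP [Det some] [N sentence]] [VP [V examined] [CP [C that] [S [NP [Det the] [N balcony]] [VP [V questioned] [NP [Det no] [N sentence]]]]]]]]]]
The smallest constituent containing 'no sentence questioned that some sentence examined that' is the S spanning 'no sentence questioned that some sentence examined that the balcony questioned no sentence'; no single node in the tree dominates exactly the given words.

No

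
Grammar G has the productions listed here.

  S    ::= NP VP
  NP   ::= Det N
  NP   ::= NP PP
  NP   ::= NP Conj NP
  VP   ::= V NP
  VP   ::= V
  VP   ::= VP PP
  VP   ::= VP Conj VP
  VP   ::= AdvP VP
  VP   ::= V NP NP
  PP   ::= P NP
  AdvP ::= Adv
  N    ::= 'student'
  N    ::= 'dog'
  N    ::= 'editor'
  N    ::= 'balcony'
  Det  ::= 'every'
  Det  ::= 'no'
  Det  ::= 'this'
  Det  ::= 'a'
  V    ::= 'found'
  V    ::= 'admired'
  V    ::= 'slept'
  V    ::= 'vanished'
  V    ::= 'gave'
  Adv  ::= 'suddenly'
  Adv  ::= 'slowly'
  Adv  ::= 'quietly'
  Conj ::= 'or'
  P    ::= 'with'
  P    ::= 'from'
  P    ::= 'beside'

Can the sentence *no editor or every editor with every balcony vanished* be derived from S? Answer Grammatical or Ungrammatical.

[S [NP [NP [NP [Det no] [N editor]] [Conj or] [NP [Det every] [N editor]]] [PP [P with] [NP [Det every] [N balcony]]]] [VP [V vanished]]]
Every word is introduced by a lexical rule and the phrasal rules combine the resulting categories into a single S.

Grammatical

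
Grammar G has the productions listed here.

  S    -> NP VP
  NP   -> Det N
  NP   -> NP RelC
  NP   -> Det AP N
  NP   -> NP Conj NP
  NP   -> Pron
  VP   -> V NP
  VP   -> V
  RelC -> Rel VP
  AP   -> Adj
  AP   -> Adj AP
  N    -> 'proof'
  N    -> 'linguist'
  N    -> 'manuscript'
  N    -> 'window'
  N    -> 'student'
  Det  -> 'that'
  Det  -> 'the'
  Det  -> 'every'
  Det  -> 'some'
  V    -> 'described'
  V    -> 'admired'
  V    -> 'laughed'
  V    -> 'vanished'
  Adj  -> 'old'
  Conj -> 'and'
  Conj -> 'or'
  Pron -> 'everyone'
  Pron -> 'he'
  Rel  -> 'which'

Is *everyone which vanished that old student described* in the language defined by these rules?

Grammatical

[S [NP [NP [Pron everyone]] [RelC [Rel which] [VP [V vanished] [NP [Det that] [AP [Adj old]] [N student]]]]] [VP [V described]]]
Each bracket corresponds to one application of a listed rule, so the string is derivable from S.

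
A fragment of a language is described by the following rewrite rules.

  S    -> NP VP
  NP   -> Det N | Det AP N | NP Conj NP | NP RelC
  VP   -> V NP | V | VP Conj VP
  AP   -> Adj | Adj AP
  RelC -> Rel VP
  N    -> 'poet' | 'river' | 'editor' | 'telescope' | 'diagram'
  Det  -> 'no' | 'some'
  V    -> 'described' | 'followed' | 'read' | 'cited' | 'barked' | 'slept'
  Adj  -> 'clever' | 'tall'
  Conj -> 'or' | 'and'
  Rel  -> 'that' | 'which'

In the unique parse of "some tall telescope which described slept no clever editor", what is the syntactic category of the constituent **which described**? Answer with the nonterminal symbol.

[S [NP [NP [Det some] [AP [Adj tall]] [N telescope]] [RelC [Rel which] [VP [V described]]]] [VP [V slept] [NP [Det no] [AP [Adj clever]] [N editor]]]]
The span 'which described' is the RelC node built by RelC → Rel VP.

RelC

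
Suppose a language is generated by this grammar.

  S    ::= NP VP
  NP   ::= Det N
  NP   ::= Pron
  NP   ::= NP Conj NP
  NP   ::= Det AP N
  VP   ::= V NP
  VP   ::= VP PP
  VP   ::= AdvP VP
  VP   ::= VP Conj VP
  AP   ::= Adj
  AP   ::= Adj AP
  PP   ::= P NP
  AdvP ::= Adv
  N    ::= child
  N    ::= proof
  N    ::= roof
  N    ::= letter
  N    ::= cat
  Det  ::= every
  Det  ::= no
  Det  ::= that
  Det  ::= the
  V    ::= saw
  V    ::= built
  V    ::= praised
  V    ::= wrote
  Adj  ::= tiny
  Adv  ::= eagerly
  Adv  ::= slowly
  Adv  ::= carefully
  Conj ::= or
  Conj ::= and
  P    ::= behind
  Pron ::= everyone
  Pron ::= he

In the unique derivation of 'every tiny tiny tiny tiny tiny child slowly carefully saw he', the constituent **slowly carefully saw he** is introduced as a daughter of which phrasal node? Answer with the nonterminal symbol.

S

S
  NP
    Det: every
    AP
      Adj: tiny
      AP
        Adj: tiny
        AP
          Adj: tiny
          AP
            Adj: tiny
            AP
              Adj: tiny
    N: child
  VP
    AdvP
      Adv: slowly
    VP
      AdvP
        Adv: carefully
      VP
        V: saw
        NP
          Pron: he
The span 'slowly carefully saw he' is the VP node built by VP → AdvP VP.
Its mother is the S built by S → NP VP.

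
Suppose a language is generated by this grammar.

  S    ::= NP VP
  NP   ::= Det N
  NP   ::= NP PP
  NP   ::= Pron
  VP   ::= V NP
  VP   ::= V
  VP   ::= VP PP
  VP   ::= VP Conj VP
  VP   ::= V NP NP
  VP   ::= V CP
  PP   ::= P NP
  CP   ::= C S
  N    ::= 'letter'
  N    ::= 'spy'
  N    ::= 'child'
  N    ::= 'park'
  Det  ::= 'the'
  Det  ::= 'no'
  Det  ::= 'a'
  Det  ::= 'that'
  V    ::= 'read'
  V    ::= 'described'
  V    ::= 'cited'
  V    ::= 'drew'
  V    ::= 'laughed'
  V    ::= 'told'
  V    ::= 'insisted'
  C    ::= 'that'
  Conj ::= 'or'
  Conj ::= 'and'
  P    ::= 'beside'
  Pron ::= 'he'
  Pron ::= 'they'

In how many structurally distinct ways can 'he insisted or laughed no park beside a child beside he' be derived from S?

9

Two of the 9 distinct bracketings:
[S [NP [Pron he]] [VP [VP [VP [V insisted]] [Conj or] [VP [V laughed] [NP [Det no] [N park]]]] [PP [P beside] [NP [NP [Det a] [N child]] [PP [P beside] [NP [Pron he]]]]]]]
[S [NP [Pron he]] [VP [VP [VP [VP [V insisted]] [Conj or] [VP [V laughed] [NP [Det no] [N park]]]] [PP [P beside] [NP [Det a] [N child]]]] [PP [P beside] [NP [Pron he]]]]]
The difference turns on whether NP → NP PP is used at the relevant span, versus an alternative expansion of NP.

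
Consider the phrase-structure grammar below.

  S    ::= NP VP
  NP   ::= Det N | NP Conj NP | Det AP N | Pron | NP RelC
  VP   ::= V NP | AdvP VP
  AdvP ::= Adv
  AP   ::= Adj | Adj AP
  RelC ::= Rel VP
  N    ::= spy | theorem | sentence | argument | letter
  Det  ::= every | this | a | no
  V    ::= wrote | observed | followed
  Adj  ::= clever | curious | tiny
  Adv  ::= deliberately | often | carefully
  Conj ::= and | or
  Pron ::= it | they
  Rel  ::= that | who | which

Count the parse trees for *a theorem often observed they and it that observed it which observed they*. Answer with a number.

Two of the 5 distinct bracketings:
[S [NP [Det a] [N theorem]] [VP [AdvP [Adv often]] [VP [V observed] [NP [NP [Pron they]] [Conj and] [NP [NP [Pron it]] [RelC [Rel that] [VP [V observed] [NP [NP [Pron it]] [RelC [Rel which] [VP [V observed] [NP [Pron they]]]]]]]]]]]]
[S [NP [Det a] [N theorem]] [VP [AdvP [Adv often]] [VP [V observed] [NP [NP [Pron they]] [Conj and] [NP [NP [NP [Pron it]] [RelC [Rel that] [VP [V observed] [NP [Pron it]]]]] [RelC [Rel which] [VP [V observed] [NP [Pron they]]]]]]]]]
The trees differ in how a recursive rule is bracketed over the same span.

5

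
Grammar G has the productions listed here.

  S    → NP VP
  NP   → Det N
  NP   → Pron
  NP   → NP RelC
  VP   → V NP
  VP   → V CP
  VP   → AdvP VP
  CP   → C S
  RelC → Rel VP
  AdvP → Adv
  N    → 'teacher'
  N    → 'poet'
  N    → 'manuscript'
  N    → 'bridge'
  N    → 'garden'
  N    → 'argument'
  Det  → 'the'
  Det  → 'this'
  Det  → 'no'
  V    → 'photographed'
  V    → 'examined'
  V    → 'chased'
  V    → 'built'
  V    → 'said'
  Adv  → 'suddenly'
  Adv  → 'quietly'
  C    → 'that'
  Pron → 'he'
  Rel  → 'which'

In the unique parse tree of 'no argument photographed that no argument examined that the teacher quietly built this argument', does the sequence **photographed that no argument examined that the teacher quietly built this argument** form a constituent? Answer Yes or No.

Yes

[S [NP [Det no] [N argument]] [VP [V photographed] [CP [C that] [S [NP [Det no] [N argument]] [VP [V examined] [CP [C that] [S [NP [Det the] [N teacher]] [VP [AdvP [Adv quietly]] [VP [V built] [NP [Det this] [N argument]]]]]]]]]]]
The words 'photographed that no argument examined that the teacher quietly built this argument' are exhaustively dominated by a single VP node (built by VP → V CP), so they form a constituent.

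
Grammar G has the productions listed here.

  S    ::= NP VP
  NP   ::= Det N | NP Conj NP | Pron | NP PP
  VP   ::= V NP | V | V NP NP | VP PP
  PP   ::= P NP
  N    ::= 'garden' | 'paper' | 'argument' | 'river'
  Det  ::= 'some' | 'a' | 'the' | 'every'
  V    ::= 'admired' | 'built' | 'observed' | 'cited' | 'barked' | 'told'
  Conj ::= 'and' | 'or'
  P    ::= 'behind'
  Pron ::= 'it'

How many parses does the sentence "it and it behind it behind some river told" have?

5

Two of the 5 distinct bracketings:
[S [NP [NP [Pron it]] [Conj and] [NP [NP [Pron it]] [PP [P behind] [NP [NP [Pron it]] [PP [P behind] [NP [Det some] [N river]]]]]]] [VP [V told]]]
[S [NP [NP [Pron it]] [Conj and] [NP [NP [NP [Pron it]] [PP [P behind] [NP [Pron it]]]] [PP [P behind] [NP [Det some] [N river]]]]] [VP [V told]]]
The trees differ in how a recursive rule is bracketed over the same span.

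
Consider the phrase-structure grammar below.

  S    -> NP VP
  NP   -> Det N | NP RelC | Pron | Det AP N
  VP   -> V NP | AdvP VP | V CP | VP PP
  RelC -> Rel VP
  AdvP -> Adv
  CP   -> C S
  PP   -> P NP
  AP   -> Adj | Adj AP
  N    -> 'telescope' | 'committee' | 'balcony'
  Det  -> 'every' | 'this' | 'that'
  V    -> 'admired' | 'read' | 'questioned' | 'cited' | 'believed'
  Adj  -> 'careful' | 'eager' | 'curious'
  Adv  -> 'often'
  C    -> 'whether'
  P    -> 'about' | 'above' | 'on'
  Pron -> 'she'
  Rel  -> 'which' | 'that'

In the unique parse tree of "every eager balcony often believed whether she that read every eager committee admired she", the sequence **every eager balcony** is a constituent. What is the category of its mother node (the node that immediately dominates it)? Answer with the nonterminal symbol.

S

S
  NP
    Det: every
    AP
      Adj: eager
    N: balcony
  VP
    AdvP
      Adv: often
    VP
      V: believed
      CP
        C: whether
        S
          NP
            NP
              Pron: she
            RelC
              Rel: that
              VP
                V: read
                NP
                  Det: every
                  AP
                    Adj: eager
                  N: committee
          VP
            V: admired
            NP
              Pron: she
The span 'every eager balcony' is the NP node built by NP → Det AP N.
Its mother is the S built by S → NP VP.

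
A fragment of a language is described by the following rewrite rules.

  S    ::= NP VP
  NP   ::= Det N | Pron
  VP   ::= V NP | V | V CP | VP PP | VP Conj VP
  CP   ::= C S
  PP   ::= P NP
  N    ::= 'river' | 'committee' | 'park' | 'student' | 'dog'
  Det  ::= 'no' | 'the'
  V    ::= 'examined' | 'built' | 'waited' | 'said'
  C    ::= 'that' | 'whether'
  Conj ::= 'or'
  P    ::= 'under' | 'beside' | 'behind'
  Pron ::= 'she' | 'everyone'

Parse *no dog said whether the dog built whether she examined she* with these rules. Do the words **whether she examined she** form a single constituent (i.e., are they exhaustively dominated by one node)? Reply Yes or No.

[S [NP [Det no] [N dog]] [VP [V said] [CP [C whether] [S [NP [Det the] [N dog]] [VP [V built] [CP [C whether] [S [NP [Pron she]] [VP [V examined] [NP [Pron she]]]]]]]]]]
The words 'whether she examined she' are exhaustively dominated by a single CP node (built by CP → C S), so they form a constituent.

Yes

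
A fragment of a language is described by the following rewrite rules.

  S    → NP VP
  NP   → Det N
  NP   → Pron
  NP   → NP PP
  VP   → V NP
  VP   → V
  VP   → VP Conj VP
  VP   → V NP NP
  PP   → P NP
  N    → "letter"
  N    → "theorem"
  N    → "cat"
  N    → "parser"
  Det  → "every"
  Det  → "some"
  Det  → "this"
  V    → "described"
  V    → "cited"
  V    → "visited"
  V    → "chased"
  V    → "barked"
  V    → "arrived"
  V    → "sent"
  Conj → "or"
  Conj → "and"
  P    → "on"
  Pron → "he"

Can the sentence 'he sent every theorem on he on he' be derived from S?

[S [NP [Pron he]] [VP [V sent] [NP [NP [Det every] [N theorem]] [PP [P on] [NP [NP [Pron he]] [PP [P on] [NP [Pron he]]]]]]]]
The bracketing above is licensed at every node by one of the given productions, with S at the root.

Grammatical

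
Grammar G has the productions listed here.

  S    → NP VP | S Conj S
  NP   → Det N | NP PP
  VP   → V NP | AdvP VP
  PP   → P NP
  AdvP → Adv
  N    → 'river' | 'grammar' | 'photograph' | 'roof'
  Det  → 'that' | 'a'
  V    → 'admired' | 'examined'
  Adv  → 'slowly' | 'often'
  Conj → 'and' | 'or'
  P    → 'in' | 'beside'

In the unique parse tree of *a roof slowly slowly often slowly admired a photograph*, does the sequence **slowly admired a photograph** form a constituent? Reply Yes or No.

Yes

[S [NP [Det a] [N roof]] [VP [AdvP [Adv slowly]] [VP [AdvP [Adv slowly]] [VP [AdvP [Adv often]] [VP [AdvP [Adv slowly]] [VP [V admired] [NP [Det a] [N photograph]]]]]]]]
The words 'slowly admired a photograph' are exhaustively dominated by a single VP node (built by VP → AdvP VP), so they form a constituent.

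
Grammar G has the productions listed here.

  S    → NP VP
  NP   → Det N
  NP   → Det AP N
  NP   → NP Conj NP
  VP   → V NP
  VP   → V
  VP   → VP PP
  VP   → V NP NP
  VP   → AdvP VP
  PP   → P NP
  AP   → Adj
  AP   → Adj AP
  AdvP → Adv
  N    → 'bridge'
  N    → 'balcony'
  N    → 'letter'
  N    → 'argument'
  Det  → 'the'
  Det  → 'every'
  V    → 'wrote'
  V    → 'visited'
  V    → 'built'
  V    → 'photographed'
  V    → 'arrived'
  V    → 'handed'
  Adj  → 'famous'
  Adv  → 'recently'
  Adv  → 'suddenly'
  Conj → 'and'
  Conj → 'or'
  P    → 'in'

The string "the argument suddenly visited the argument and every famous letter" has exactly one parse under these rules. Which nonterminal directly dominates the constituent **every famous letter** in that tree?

NP

S
  NP
    Det: the
    N: argument
  VP
    AdvP
      Adv: suddenly
    VP
      V: visited
      NP
        NP
          Det: the
          N: argument
        Conj: and
        NP
          Det: every
          AP
            Adj: famous
          N: letter
The span 'every famous letter' is the NP node built by NP → Det AP N.
Its mother is the NP built by NP → NP Conj NP.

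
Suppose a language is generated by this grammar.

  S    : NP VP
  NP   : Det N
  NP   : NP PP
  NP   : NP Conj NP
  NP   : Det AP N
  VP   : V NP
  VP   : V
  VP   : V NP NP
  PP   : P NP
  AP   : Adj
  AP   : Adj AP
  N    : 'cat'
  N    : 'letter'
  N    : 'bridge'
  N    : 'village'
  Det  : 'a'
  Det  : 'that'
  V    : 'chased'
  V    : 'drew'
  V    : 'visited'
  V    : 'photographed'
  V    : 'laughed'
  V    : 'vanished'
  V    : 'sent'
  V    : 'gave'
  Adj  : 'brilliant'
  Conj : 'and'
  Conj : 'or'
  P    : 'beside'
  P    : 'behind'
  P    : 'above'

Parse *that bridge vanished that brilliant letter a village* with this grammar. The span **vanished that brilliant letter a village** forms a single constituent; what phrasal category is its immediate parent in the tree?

S
  NP
    Det: that
    N: bridge
  VP
    V: vanished
    NP
      Det: that
      AP
        Adj: brilliant
      N: letter
    NP
      Det: a
      N: village
The span 'vanished that brilliant letter a village' is the VP node built by VP → V NP NP.
Its mother is the S built by S → NP VP.

S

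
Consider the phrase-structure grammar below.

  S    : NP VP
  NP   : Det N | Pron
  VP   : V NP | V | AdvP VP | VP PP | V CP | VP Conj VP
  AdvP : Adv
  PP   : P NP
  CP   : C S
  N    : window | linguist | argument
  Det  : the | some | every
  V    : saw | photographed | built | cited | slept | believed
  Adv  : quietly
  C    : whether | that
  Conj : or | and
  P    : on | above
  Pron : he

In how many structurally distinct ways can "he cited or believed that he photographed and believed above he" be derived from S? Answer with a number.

9

Two of the 9 distinct bracketings:
[S [NP [Pron he]] [VP [VP [VP [V cited]] [Conj or] [VP [V believed] [CP [C that] [S [NP [Pron he]] [VP [VP [V photographed]] [Conj and] [VP [V believed]]]]]]] [PP [P above] [NP [Pron he]]]]]
[S [NP [Pron he]] [VP [VP [VP [V cited]] [Conj or] [VP [VP [V believed] [CP [C that] [S [NP [Pron he]] [VP [V photographed]]]]] [Conj and] [VP [V believed]]]] [PP [P above] [NP [Pron he]]]]]
The trees differ in how a recursive rule is bracketed over the same span.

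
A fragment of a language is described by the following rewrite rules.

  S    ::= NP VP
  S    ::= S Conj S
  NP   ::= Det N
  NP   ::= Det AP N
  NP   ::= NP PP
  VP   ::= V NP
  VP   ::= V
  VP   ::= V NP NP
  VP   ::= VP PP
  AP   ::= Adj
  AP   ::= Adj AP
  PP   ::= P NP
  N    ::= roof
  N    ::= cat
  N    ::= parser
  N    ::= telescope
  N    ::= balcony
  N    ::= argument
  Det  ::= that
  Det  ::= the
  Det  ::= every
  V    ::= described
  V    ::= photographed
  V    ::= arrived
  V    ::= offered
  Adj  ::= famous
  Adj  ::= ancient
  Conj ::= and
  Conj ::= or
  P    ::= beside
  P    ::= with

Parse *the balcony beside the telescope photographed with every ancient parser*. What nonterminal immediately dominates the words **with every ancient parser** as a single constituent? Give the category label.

[S [NP [NP [Det the] [N balcony]] [PP [P beside] [NP [Det the] [N telescope]]]] [VP [VP [V photographed]] [PP [P with] [NP [Det every] [AP [Adj ancient]] [N parser]]]]]
The span 'with every ancient parser' is the PP node built by PP → P NP.

PP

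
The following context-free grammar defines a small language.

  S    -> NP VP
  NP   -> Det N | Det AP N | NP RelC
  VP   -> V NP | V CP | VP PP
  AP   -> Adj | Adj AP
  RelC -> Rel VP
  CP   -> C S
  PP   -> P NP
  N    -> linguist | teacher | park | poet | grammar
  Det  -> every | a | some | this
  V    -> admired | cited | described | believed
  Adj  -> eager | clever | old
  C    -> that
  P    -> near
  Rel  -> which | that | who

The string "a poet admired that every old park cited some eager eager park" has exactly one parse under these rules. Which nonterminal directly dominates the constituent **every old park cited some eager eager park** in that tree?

S
  NP
    Det: a
    N: poet
  VP
    V: admired
    CP
      C: that
      S
        NP
          Det: every
          AP
            Adj: old
          N: park
        VP
          V: cited
          NP
            Det: some
            AP
              Adj: eager
              AP
                Adj: eager
            N: park
The span 'every old park cited some eager eager park' is the S node built by S → NP VP.
Its mother is the CP built by CP → C S.

CP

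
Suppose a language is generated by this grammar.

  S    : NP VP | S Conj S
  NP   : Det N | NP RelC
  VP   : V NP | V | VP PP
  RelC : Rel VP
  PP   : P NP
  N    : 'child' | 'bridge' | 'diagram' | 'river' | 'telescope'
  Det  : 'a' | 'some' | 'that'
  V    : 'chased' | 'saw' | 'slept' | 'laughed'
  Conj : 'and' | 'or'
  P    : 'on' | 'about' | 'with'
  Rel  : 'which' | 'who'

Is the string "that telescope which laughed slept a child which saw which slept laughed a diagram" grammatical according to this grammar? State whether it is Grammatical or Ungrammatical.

Ungrammatical

For S → NP VP, every NP-prefix leaves a non-VP remainder: after 'that telescope' the remainder is not a VP; after 'that telescope which laughed' the remainder is not a VP. The alternative S rule S → S Conj S likewise has no satisfying split.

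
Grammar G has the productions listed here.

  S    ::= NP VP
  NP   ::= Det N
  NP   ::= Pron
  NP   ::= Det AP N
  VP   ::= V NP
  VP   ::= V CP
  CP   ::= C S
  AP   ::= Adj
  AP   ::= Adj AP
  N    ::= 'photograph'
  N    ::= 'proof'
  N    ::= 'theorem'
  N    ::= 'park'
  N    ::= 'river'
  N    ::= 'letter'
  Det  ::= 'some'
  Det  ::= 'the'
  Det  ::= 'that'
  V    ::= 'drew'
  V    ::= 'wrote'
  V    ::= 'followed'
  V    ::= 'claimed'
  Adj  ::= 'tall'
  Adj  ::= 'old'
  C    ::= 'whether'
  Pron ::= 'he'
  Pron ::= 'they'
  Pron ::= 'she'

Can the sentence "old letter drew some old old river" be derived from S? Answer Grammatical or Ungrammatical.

For S → NP VP, no prefix of the string parses as an NP.

Ungrammatical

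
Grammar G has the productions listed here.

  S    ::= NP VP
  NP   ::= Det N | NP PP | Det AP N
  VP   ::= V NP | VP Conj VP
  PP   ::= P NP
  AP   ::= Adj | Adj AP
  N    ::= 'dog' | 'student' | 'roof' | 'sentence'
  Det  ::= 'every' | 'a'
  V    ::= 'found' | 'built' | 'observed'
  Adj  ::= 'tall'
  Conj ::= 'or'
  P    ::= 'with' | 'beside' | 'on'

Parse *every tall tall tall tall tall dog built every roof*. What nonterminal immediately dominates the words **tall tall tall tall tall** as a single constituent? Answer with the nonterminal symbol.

S
  NP
    Det: every
    AP
      Adj: tall
      AP
        Adj: tall
        AP
          Adj: tall
          AP
            Adj: tall
            AP
              Adj: tall
    N: dog
  VP
    V: built
    NP
      Det: every
      N: roof
The span 'tall tall tall tall tall' is the AP node built by AP → Adj AP.

AP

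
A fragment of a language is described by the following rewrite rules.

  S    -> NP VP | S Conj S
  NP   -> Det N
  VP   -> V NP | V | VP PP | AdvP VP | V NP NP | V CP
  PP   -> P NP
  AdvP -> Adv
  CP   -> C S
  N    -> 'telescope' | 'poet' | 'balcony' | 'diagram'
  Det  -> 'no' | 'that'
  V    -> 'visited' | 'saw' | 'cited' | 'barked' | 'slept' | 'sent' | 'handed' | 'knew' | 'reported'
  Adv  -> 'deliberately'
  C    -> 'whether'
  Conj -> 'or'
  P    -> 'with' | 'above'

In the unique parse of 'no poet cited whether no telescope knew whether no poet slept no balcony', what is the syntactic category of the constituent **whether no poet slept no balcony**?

CP

[S [NP [Det no] [N poet]] [VP [V cited] [CP [C whether] [S [NP [Det no] [N telescope]] [VP [V knew] [CP [C whether] [S [NP [Det no] [N poet]] [VP [V slept] [NP [Det no] [N balcony]]]]]]]]]]
The span 'whether no poet slept no balcony' is the CP node built by CP → C S.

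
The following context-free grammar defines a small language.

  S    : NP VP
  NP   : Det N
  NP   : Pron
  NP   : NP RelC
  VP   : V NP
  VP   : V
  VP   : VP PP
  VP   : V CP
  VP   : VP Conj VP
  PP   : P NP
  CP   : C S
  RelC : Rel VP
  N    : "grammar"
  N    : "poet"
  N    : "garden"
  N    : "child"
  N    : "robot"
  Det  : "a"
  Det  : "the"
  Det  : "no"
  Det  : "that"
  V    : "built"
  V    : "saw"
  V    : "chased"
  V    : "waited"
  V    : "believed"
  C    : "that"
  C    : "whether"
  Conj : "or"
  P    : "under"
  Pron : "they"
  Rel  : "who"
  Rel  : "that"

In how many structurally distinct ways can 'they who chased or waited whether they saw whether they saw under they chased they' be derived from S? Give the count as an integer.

4

Two of the 4 distinct bracketings:
[S [NP [NP [Pron they]] [RelC [Rel who] [VP [VP [VP [V chased]] [Conj or] [VP [V waited] [CP [C whether] [S [NP [Pron they]] [VP [V saw] [CP [C whether] [S [NP [Pron they]] [VP [V saw]]]]]]]]] [PP [P under] [NP [Pron they]]]]]] [VP [V chased] [NP [Pron they]]]]
[S [NP [NP [Pron they]] [RelC [Rel who] [VP [VP [V chased]] [Conj or] [VP [VP [V waited] [CP [C whether] [S [NP [Pron they]] [VP [V saw] [CP [C whether] [S [NP [Pron they]] [VP [V saw]]]]]]]] [PP [P under] [NP [Pron they]]]]]]] [VP [V chased] [NP [Pron they]]]]
The trees differ in how a recursive rule is bracketed over the same span.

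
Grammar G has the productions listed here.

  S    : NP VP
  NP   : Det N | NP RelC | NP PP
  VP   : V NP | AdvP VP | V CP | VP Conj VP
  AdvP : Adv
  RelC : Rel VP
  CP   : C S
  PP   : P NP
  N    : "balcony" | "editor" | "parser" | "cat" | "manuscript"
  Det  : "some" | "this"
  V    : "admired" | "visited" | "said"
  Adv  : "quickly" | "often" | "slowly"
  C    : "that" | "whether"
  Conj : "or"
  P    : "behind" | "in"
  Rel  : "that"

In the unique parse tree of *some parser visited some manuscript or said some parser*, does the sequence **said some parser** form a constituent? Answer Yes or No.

[S [NP [Det some] [N parser]] [VP [VP [V visited] [NP [Det some] [N manuscript]]] [Conj or] [VP [V said] [NP [Det some] [N parser]]]]]
The words 'said some parser' are exhaustively dominated by a single VP node (built by VP → V NP), so they form a constituent.

Yes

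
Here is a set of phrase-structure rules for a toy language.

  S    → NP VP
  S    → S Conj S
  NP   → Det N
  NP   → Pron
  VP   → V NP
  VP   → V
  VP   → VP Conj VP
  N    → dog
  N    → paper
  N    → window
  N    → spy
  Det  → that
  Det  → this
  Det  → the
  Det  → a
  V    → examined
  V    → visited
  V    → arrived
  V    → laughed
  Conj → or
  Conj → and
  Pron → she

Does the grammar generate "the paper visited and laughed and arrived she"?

Grammatical

S
  NP
    Det: the
    N: paper
  VP
    VP
      V: visited
    Conj: and
    VP
      VP
        V: laughed
      Conj: and
      VP
        V: arrived
        NP
          Pron: she
Every word is introduced by a lexical rule and the phrasal rules combine the resulting categories into a single S.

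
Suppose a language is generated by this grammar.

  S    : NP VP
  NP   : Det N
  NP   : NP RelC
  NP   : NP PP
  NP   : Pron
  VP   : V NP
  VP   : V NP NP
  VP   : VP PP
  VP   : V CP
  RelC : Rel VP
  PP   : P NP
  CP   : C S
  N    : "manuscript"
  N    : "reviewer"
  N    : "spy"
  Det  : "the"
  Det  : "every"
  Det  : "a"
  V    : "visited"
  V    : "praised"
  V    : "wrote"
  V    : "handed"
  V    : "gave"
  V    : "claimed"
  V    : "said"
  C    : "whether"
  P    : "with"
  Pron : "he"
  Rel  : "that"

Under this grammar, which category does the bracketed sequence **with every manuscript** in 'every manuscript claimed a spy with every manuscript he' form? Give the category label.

PP

S
  NP
    Det: every
    N: manuscript
  VP
    V: claimed
    NP
      NP
        Det: a
        N: spy
      PP
        P: with
        NP
          Det: every
          N: manuscript
    NP
      Pron: he
The span 'with every manuscript' is the PP node built by PP → P NP.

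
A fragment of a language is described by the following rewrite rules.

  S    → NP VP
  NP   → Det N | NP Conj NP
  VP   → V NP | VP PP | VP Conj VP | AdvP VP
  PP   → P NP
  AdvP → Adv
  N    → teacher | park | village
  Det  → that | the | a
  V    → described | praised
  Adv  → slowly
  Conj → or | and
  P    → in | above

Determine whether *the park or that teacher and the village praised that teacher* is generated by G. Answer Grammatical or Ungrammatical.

Grammatical

S
  NP
    NP
      Det: the
      N: park
    Conj: or
    NP
      NP
        Det: that
        N: teacher
      Conj: and
      NP
        Det: the
        N: village
  VP
    V: praised
    NP
      Det: that
      N: teacher
Every word is introduced by a lexical rule and the phrasal rules combine the resulting categories into a single S.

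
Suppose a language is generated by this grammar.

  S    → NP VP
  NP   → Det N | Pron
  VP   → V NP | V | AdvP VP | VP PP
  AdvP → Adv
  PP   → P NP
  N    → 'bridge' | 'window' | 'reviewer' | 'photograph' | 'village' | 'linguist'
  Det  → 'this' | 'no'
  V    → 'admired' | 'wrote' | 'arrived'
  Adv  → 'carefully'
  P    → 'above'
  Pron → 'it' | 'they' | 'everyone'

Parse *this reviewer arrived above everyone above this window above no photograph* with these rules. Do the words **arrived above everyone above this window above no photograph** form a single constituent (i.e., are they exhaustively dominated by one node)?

Yes

[S [NP [Det this] [N reviewer]] [VP [VP [VP [VP [V arrived]] [PP [P above] [NP [Pron everyone]]]] [PP [P above] [NP [Det this] [N window]]]] [PP [P above] [NP [Det no] [N photograph]]]]]
The words 'arrived above everyone above this window above no photograph' are exhaustively dominated by a single VP node (built by VP → VP PP), so they form a constituent.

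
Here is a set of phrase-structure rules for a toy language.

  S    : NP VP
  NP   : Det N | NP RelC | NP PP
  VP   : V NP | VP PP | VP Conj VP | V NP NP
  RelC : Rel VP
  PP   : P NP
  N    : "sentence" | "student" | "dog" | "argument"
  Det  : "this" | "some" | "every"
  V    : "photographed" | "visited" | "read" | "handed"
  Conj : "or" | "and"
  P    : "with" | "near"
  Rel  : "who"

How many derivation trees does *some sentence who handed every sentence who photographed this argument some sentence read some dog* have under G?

3

Two of the 3 distinct bracketings:
[S [NP [NP [Det some] [N sentence]] [RelC [Rel who] [VP [V handed] [NP [NP [Det every] [N sentence]] [RelC [Rel who] [VP [V photographed] [NP [Det this] [N argument]] [NP [Det some] [N sentence]]]]]]]] [VP [V read] [NP [Det some] [N dog]]]]
[S [NP [NP [Det some] [N sentence]] [RelC [Rel who] [VP [V handed] [NP [NP [Det every] [N sentence]] [RelC [Rel who] [VP [V photographed] [NP [Det this] [N argument]]]]] [NP [Det some] [N sentence]]]]] [VP [V read] [NP [Det some] [N dog]]]]
The trees differ in how a recursive rule is bracketed over the same span.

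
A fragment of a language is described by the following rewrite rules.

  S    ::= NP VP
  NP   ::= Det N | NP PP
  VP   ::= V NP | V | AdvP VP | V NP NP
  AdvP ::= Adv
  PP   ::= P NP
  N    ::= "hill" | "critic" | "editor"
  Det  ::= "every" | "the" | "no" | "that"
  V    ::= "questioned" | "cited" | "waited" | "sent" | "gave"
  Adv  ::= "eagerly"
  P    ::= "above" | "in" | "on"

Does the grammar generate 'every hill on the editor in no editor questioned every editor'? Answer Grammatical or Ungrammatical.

S
  NP
    NP
      Det: every
      N: hill
    PP
      P: on
      NP
        NP
          Det: the
          N: editor
        PP
          P: in
          NP
            Det: no
            N: editor
  VP
    V: questioned
    NP
      Det: every
      N: editor
Every word is introduced by a lexical rule and the phrasal rules combine the resulting categories into a single S.

Grammatical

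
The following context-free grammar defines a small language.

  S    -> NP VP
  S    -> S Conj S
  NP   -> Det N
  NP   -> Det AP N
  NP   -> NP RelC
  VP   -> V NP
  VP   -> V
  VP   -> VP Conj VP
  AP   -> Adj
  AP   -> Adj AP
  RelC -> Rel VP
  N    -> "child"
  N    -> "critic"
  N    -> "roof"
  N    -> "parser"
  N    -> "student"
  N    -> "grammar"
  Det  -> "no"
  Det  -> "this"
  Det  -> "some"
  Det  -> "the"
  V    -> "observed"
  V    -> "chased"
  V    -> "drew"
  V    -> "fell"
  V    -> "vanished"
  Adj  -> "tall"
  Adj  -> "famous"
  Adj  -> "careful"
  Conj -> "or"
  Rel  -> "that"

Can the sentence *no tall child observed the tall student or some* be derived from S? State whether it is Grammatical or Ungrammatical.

For S → NP VP, the only prefix that parses as NP is 'no tall child', but the remainder 'observed the tall student or some' is not a VP under these rules. The alternative S rule S → S Conj S likewise has no satisfying split.

Ungrammatical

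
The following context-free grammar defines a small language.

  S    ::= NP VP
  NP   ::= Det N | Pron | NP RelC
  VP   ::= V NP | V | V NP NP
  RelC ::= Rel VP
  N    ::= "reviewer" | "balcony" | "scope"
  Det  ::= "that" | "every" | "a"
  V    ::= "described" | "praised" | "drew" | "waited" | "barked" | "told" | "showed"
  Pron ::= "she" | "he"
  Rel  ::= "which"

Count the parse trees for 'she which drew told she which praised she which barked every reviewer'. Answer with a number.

6

Two of the 6 distinct bracketings:
[S [NP [NP [Pron she]] [RelC [Rel which] [VP [V drew]]]] [VP [V told] [NP [NP [Pron she]] [RelC [Rel which] [VP [V praised] [NP [NP [Pron she]] [RelC [Rel which] [VP [V barked] [NP [Det every] [N reviewer]]]]]]]]]]
[S [NP [NP [Pron she]] [RelC [Rel which] [VP [V drew]]]] [VP [V told] [NP [NP [Pron she]] [RelC [Rel which] [VP [V praised] [NP [NP [Pron she]] [RelC [Rel which] [VP [V barked]]]] [NP [Det every] [N reviewer]]]]]]]
The difference turns on whether VP → V NP NP is used at the relevant span, versus an alternative expansion of VP.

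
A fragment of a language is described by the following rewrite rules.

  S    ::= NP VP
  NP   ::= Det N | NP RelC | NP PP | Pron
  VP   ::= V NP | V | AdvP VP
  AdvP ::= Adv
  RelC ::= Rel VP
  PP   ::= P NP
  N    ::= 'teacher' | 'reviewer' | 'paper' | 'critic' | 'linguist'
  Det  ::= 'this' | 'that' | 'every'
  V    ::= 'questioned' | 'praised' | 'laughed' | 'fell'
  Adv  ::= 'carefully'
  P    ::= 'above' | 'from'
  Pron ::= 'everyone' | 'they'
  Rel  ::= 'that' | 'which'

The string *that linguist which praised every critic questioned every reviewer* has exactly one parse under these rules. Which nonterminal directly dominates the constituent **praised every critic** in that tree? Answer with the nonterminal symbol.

RelC

[S [NP [NP [Det that] [N linguist]] [RelC [Rel which] [VP [V praised] [NP [Det every] [N critic]]]]] [VP [V questioned] [NP [Det every] [N reviewer]]]]
The span 'praised every critic' is the VP node built by VP → V NP.
Its mother is the RelC built by RelC → Rel VP.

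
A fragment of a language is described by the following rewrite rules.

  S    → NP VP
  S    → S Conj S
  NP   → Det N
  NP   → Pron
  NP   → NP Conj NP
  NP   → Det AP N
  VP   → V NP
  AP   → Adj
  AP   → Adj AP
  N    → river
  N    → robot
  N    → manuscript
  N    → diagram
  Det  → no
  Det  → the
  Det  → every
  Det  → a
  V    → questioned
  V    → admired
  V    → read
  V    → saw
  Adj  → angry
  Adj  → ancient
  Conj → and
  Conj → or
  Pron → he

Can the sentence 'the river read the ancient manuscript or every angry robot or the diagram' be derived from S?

Grammatical

S
  NP
    Det: the
    N: river
  VP
    V: read
    NP
      NP
        Det: the
        AP
          Adj: ancient
        N: manuscript
      Conj: or
      NP
        NP
          Det: every
          AP
            Adj: angry
          N: robot
        Conj: or
        NP
          Det: the
          N: diagram
Each bracket corresponds to one application of a listed rule, so the string is derivable from S.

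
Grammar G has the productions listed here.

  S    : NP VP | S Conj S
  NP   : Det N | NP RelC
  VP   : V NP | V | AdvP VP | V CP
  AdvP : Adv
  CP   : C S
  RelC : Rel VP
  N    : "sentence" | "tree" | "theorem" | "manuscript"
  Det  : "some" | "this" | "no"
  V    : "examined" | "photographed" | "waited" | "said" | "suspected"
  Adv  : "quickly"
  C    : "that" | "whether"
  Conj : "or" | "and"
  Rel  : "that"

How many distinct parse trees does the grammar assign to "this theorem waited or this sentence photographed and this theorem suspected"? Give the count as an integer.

The two bracketings:
[S [S [NP [Det this] [N theorem]] [VP [V waited]]] [Conj or] [S [S [NP [Det this] [N sentence]] [VP [V photographed]]] [Conj and] [S [NP [Det this] [N theorem]] [VP [V suspected]]]]]
[S [S [S [NP [Det this] [N theorem]] [VP [V waited]]] [Conj or] [S [NP [Det this] [N sentence]] [VP [V photographed]]]] [Conj and] [S [NP [Det this] [N theorem]] [VP [V suspected]]]]
The trees differ in how a recursive rule is bracketed over the same span.

2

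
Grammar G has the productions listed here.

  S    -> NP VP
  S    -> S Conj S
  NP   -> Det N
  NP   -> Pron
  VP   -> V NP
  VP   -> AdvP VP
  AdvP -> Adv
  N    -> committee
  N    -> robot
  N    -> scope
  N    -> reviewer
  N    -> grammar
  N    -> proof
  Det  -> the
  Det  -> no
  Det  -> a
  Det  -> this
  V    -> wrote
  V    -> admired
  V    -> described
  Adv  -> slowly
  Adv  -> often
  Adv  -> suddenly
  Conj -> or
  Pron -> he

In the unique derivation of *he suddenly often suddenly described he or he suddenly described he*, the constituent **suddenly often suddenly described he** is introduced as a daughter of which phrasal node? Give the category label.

S
  S
    NP
      Pron: he
    VP
      AdvP
        Adv: suddenly
      VP
        AdvP
          Adv: often
        VP
          AdvP
            Adv: suddenly
          VP
            V: described
            NP
              Pron: he
  Conj: or
  S
    NP
      Pron: he
    VP
      AdvP
        Adv: suddenly
      VP
        V: described
        NP
          Pron: he
The span 'suddenly often suddenly described he' is the VP node built by VP → AdvP VP.
Its mother is the S built by S → NP VP.

S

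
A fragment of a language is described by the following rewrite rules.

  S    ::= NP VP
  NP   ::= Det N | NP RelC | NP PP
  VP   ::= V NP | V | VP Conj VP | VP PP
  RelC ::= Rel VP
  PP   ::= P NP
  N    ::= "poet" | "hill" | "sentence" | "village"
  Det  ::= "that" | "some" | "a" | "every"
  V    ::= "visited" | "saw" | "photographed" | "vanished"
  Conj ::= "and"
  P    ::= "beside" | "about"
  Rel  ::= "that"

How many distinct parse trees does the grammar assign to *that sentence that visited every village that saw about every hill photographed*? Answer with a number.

6

Two of the 6 distinct bracketings:
[S [NP [NP [Det that] [N sentence]] [RelC [Rel that] [VP [V visited] [NP [NP [Det every] [N village]] [RelC [Rel that] [VP [VP [V saw]] [PP [P about] [NP [Det every] [N hill]]]]]]]]] [VP [V photographed]]]
[S [NP [NP [Det that] [N sentence]] [RelC [Rel that] [VP [V visited] [NP [NP [NP [Det every] [N village]] [RelC [Rel that] [VP [V saw]]]] [PP [P about] [NP [Det every] [N hill]]]]]]] [VP [V photographed]]]
The difference turns on whether NP → NP PP is used at the relevant span, versus an alternative expansion of NP.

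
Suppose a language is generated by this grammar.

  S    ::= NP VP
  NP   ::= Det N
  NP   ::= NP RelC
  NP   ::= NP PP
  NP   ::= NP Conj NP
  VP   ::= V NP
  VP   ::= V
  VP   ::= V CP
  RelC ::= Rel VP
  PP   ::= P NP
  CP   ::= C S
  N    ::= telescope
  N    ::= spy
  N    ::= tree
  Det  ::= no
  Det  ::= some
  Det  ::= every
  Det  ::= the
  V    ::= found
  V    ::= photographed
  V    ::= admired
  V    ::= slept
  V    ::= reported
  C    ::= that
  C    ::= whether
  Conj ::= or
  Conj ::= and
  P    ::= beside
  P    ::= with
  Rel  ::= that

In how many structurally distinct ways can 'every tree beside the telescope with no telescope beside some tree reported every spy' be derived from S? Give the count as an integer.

Two of the 5 distinct bracketings:
[S [NP [NP [Det every] [N tree]] [PP [P beside] [NP [NP [Det the] [N telescope]] [PP [P with] [NP [NP [Det no] [N telescope]] [PP [P beside] [NP [Det some] [N tree]]]]]]]] [VP [V reported] [NP [Det every] [N spy]]]]
[S [NP [NP [Det every] [N tree]] [PP [P beside] [NP [NP [NP [Det the] [N telescope]] [PP [P with] [NP [Det no] [N telescope]]]] [PP [P beside] [NP [Det some] [N tree]]]]]] [VP [V reported] [NP [Det every] [N spy]]]]
The trees differ in how a recursive rule is bracketed over the same span.

5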